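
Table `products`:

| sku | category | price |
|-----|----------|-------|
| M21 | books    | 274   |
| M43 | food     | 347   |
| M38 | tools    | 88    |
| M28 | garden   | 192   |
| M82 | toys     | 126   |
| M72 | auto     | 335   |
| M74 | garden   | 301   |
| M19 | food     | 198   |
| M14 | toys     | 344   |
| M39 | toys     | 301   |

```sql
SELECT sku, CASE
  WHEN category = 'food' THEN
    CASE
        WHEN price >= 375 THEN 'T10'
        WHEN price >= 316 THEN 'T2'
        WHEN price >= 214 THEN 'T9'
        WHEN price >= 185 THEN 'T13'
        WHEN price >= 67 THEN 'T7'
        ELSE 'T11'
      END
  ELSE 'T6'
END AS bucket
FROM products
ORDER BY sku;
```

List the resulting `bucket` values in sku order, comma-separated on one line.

sku=M14: category='toys' → outer ELSE → T6
sku=M19: category='food' → inner[price >= 185] → T13
sku=M21: category='books' → outer ELSE → T6
sku=M28: category='garden' → outer ELSE → T6
sku=M38: category='tools' → outer ELSE → T6
sku=M39: category='toys' → outer ELSE → T6
sku=M43: category='food' → inner[price >= 316] → T2
sku=M72: category='auto' → outer ELSE → T6
sku=M74: category='garden' → outer ELSE → T6
sku=M82: category='toys' → outer ELSE → T6

T6, T13, T6, T6, T6, T6, T2, T6, T6, T6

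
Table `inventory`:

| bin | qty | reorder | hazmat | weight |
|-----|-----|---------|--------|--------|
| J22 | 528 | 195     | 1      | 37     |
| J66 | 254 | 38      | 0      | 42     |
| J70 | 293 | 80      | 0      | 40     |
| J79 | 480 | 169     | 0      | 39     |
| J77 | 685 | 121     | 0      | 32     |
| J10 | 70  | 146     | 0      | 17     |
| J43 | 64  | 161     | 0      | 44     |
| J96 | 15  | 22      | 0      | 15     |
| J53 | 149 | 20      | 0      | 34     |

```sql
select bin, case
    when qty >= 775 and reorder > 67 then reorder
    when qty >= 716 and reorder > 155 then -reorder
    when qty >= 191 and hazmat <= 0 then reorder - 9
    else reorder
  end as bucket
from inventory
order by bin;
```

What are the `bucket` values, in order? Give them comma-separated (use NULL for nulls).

146, 195, 161, 20, 29, 71, 112, 160, 22

bin=J10: ELSE → 146
bin=J22: ELSE → 195
bin=J43: ELSE → 161
bin=J53: ELSE → 20
bin=J66: qty >= 191 and hazmat <= 0 → 29
bin=J70: qty >= 191 and hazmat <= 0 → 71
bin=J77: qty >= 191 and hazmat <= 0 → 112
bin=J79: qty >= 191 and hazmat <= 0 → 160
bin=J96: ELSE → 22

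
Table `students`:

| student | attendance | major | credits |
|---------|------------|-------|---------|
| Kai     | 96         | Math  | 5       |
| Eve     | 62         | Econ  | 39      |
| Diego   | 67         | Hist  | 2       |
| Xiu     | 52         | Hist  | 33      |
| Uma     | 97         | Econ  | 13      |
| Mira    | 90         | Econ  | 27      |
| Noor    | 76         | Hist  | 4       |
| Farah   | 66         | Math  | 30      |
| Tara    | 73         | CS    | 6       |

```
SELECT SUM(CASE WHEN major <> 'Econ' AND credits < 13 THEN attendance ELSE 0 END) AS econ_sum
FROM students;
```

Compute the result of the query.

312

student=Kai: ✓ → 96
student=Eve: ✗
student=Diego: ✓ → 67
student=Xiu: ✗
student=Uma: ✗
student=Mira: ✗
student=Noor: ✓ → 76
student=Farah: ✗
student=Tara: ✓ → 73
econ_sum = 96 + 67 + 76 + 73 = 312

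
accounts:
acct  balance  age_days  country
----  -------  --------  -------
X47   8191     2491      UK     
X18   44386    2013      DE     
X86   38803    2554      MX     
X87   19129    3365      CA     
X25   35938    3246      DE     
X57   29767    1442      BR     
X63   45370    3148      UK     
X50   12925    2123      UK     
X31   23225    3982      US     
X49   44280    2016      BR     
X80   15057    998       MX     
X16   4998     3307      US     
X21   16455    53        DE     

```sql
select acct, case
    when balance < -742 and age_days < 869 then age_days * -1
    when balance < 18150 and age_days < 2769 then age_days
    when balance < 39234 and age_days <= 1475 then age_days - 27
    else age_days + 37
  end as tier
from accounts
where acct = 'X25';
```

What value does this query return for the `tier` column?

3283

acct = X25: balance=35938, age_days=3246, country=DE.
balance < -742 and age_days < 869 → false
balance < 18150 and age_days < 2769 → false
balance < 39234 and age_days <= 1475 → false
No prior WHEN matched → ELSE → 3283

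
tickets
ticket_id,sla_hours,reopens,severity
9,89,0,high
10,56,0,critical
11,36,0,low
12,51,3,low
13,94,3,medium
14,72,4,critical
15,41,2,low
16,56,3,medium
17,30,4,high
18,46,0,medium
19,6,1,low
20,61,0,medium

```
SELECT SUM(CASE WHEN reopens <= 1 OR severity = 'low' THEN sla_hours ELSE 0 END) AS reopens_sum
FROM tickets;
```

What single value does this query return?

386

ticket_id=9: ✓ → 89
ticket_id=10: ✓ → 56
ticket_id=11: ✓ → 36
ticket_id=12: ✓ → 51
ticket_id=13: ✗
ticket_id=14: ✗
ticket_id=15: ✓ → 41
ticket_id=16: ✗
ticket_id=17: ✗
ticket_id=18: ✓ → 46
ticket_id=19: ✓ → 6
ticket_id=20: ✓ → 61
reopens_sum = 89 + 56 + 36 + 51 + 41 + 46 + 6 + 61 = 386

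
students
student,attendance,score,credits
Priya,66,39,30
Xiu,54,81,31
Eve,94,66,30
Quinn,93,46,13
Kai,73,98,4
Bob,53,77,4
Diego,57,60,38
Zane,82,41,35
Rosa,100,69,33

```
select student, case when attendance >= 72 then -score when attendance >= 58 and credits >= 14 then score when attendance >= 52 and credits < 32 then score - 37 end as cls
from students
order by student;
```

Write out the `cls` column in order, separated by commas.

40, NULL, -66, -98, 39, -46, -69, 44, -41

student=Bob: attendance >= 52 and credits < 32 → 40
student=Diego: (no match → NULL) → NULL
student=Eve: attendance >= 72 → -66
student=Kai: attendance >= 72 → -98
student=Priya: attendance >= 58 and credits >= 14 → 39
student=Quinn: attendance >= 72 → -46
student=Rosa: attendance >= 72 → -69
student=Xiu: attendance >= 52 and credits < 32 → 44
student=Zane: attendance >= 72 → -41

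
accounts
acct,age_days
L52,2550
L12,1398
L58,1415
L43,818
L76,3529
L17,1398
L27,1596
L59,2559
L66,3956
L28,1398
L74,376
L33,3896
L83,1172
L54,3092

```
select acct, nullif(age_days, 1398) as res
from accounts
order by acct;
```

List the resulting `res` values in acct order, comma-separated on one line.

acct=L12: age_days=1398 vs 1398: equal → NULL
acct=L17: age_days=1398 vs 1398: equal → NULL
acct=L27: age_days=1596 vs 1398: differ → 1596
acct=L28: age_days=1398 vs 1398: equal → NULL
acct=L33: age_days=3896 vs 1398: differ → 3896
acct=L43: age_days=818 vs 1398: differ → 818
acct=L52: age_days=2550 vs 1398: differ → 2550
acct=L54: age_days=3092 vs 1398: differ → 3092
acct=L58: age_days=1415 vs 1398: differ → 1415
acct=L59: age_days=2559 vs 1398: differ → 2559
acct=L66: age_days=3956 vs 1398: differ → 3956
acct=L74: age_days=376 vs 1398: differ → 376
acct=L76: age_days=3529 vs 1398: differ → 3529
acct=L83: age_days=1172 vs 1398: differ → 1172

NULL, NULL, 1596, NULL, 3896, 818, 2550, 3092, 1415, 2559, 3956, 376, 3529, 1172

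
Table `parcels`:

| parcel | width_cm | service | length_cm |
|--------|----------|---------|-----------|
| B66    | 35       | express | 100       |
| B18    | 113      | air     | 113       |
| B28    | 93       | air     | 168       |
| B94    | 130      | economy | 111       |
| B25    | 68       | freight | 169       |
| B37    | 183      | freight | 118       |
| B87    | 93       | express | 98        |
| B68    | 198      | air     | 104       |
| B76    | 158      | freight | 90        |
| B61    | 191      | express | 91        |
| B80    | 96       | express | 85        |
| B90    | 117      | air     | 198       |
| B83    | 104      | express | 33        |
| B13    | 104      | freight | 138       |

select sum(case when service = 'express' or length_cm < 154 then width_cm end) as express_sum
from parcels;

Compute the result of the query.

1405

parcel=B66: ✓ → 35
parcel=B18: ✓ → 113
parcel=B28: ✗
parcel=B94: ✓ → 130
parcel=B25: ✗
parcel=B37: ✓ → 183
parcel=B87: ✓ → 93
parcel=B68: ✓ → 198
parcel=B76: ✓ → 158
parcel=B61: ✓ → 191
parcel=B80: ✓ → 96
parcel=B90: ✗
parcel=B83: ✓ → 104
parcel=B13: ✓ → 104
express_sum = 35 + 113 + 130 + 183 + 93 + 198 + 158 + 191 + 96 + 104 + 104 = 1405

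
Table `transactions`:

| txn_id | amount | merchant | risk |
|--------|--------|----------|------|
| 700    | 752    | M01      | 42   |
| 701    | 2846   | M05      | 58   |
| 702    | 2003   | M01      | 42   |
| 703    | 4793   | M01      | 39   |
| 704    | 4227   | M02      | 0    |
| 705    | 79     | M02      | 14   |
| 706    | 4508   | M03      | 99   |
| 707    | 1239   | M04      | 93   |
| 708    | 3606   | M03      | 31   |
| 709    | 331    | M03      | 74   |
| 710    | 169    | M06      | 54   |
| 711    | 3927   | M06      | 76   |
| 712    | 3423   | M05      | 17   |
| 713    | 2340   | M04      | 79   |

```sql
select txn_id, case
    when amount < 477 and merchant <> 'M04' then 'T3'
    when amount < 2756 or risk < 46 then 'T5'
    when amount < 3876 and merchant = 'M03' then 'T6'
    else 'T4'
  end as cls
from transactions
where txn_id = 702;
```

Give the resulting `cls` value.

txn_id = 702: amount=2003, merchant=M01, risk=42.
amount < 477 and merchant <> 'M04' → false
amount < 2756 or risk < 46 → true → T5

T5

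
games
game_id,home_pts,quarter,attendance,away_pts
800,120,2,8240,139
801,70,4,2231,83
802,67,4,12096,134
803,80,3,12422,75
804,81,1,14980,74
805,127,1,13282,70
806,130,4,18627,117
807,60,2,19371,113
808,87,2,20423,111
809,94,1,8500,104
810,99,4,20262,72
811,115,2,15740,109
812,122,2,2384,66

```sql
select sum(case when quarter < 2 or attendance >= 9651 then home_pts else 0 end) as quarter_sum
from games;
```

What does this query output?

game_id=800: ✗
game_id=801: ✗
game_id=802: ✓ → 67
game_id=803: ✓ → 80
game_id=804: ✓ → 81
game_id=805: ✓ → 127
game_id=806: ✓ → 130
game_id=807: ✓ → 60
game_id=808: ✓ → 87
game_id=809: ✓ → 94
game_id=810: ✓ → 99
game_id=811: ✓ → 115
game_id=812: ✗
quarter_sum = 67 + 80 + 81 + 127 + 130 + 60 + 87 + 94 + 99 + 115 = 940

940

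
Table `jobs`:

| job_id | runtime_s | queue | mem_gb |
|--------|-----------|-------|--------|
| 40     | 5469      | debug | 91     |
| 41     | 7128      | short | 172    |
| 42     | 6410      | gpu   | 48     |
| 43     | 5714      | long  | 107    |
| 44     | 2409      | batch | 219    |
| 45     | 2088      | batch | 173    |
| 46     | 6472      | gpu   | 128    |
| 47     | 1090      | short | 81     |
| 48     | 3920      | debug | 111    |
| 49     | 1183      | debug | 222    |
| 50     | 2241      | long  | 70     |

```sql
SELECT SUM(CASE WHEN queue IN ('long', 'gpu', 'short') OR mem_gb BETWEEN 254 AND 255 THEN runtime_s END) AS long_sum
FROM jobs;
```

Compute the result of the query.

job_id=40: ✗
job_id=41: ✓ → 7128
job_id=42: ✓ → 6410
job_id=43: ✓ → 5714
job_id=44: ✗
job_id=45: ✗
job_id=46: ✓ → 6472
job_id=47: ✓ → 1090
job_id=48: ✗
job_id=49: ✗
job_id=50: ✓ → 2241
long_sum = 7128 + 6410 + 5714 + 6472 + 1090 + 2241 = 29055

29055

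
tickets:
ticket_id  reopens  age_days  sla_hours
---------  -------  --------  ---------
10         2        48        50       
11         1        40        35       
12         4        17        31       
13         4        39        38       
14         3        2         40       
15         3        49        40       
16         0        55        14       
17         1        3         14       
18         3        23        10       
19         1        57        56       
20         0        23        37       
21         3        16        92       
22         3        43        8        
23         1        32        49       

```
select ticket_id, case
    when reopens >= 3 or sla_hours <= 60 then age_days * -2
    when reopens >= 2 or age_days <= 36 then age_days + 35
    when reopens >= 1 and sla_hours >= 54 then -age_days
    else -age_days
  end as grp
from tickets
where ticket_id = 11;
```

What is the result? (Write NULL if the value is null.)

ticket_id = 11: reopens=1, age_days=40, sla_hours=35.
reopens >= 3 or sla_hours <= 60 → true → -80

-80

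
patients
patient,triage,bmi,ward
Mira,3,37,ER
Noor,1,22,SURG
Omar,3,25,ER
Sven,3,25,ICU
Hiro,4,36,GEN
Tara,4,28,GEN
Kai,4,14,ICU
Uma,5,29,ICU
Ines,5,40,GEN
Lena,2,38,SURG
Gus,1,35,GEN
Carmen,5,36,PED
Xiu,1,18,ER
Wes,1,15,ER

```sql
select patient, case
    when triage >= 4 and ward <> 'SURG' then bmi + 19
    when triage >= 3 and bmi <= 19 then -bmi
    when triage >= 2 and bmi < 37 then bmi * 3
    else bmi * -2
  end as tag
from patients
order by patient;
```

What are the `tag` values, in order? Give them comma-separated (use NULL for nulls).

patient=Carmen: triage >= 4 and ward <> 'SURG' → 55
patient=Gus: ELSE → -70
patient=Hiro: triage >= 4 and ward <> 'SURG' → 55
patient=Ines: triage >= 4 and ward <> 'SURG' → 59
patient=Kai: triage >= 4 and ward <> 'SURG' → 33
patient=Lena: ELSE → -76
patient=Mira: ELSE → -74
patient=Noor: ELSE → -44
patient=Omar: triage >= 2 and bmi < 37 → 75
patient=Sven: triage >= 2 and bmi < 37 → 75
patient=Tara: triage >= 4 and ward <> 'SURG' → 47
patient=Uma: triage >= 4 and ward <> 'SURG' → 48
patient=Wes: ELSE → -30
patient=Xiu: ELSE → -36

55, -70, 55, 59, 33, -76, -74, -44, 75, 75, 47, 48, -30, -36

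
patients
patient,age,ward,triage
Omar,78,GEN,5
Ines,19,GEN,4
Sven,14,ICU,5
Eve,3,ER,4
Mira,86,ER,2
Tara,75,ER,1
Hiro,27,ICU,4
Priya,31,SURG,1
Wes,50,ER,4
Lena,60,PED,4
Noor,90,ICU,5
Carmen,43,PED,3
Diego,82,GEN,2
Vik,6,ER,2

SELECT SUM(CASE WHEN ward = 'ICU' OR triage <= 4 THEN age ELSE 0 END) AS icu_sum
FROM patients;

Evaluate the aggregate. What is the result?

patient=Omar: ✗
patient=Ines: ✓ → 19
patient=Sven: ✓ → 14
patient=Eve: ✓ → 3
patient=Mira: ✓ → 86
patient=Tara: ✓ → 75
patient=Hiro: ✓ → 27
patient=Priya: ✓ → 31
patient=Wes: ✓ → 50
patient=Lena: ✓ → 60
patient=Noor: ✓ → 90
patient=Carmen: ✓ → 43
patient=Diego: ✓ → 82
patient=Vik: ✓ → 6
icu_sum = 19 + 14 + 3 + 86 + 75 + 27 + 31 + 50 + 60 + 90 + 43 + 82 + 6 = 586

586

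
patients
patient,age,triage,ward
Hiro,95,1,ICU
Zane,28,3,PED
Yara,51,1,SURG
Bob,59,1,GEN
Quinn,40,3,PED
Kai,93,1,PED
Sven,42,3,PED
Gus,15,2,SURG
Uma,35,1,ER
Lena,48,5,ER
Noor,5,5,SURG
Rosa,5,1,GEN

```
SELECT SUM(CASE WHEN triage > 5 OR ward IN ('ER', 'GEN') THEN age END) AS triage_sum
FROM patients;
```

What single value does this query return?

147

patient=Hiro: ✗
patient=Zane: ✗
patient=Yara: ✗
patient=Bob: ✓ → 59
patient=Quinn: ✗
patient=Kai: ✗
patient=Sven: ✗
patient=Gus: ✗
patient=Uma: ✓ → 35
patient=Lena: ✓ → 48
patient=Noor: ✗
patient=Rosa: ✓ → 5
triage_sum = 59 + 35 + 48 + 5 = 147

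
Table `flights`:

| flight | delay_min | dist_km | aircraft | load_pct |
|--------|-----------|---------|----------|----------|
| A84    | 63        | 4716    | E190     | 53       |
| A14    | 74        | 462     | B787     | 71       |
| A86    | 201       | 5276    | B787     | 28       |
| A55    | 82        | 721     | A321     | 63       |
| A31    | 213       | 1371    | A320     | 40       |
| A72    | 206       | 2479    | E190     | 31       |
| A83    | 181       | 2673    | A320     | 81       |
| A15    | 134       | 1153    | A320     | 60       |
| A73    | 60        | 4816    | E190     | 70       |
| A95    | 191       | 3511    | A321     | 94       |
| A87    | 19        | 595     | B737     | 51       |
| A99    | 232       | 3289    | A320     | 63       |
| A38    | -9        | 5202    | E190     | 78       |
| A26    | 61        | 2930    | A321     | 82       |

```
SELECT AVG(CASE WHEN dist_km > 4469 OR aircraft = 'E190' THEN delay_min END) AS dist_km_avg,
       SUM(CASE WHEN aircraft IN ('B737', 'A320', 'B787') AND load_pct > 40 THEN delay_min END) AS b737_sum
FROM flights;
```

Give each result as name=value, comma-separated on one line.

dist_km_avg=104.2, b737_sum=640

[dist_km_avg: dist_km > 4469 OR aircraft = 'E190']
flight=A84: ✓ → 63
flight=A14: ✗
flight=A86: ✓ → 201
flight=A55: ✗
flight=A31: ✗
flight=A72: ✓ → 206
flight=A83: ✗
flight=A15: ✗
flight=A73: ✓ → 60
flight=A95: ✗
flight=A87: ✗
flight=A99: ✗
flight=A38: ✓ → -9
flight=A26: ✗
dist_km_avg = (63 + 201 + 206 + 60 + -9) / 5 = 104.2
—
[b737_sum: aircraft IN ('B737', 'A320', 'B787') AND load_pct > 40]
flight=A84: ✗
flight=A14: ✓ → 74
flight=A86: ✗
flight=A55: ✗
flight=A31: ✗
flight=A72: ✗
flight=A83: ✓ → 181
flight=A15: ✓ → 134
flight=A73: ✗
flight=A95: ✗
flight=A87: ✓ → 19
flight=A99: ✓ → 232
flight=A38: ✗
flight=A26: ✗
b737_sum = 74 + 181 + 134 + 19 + 232 = 640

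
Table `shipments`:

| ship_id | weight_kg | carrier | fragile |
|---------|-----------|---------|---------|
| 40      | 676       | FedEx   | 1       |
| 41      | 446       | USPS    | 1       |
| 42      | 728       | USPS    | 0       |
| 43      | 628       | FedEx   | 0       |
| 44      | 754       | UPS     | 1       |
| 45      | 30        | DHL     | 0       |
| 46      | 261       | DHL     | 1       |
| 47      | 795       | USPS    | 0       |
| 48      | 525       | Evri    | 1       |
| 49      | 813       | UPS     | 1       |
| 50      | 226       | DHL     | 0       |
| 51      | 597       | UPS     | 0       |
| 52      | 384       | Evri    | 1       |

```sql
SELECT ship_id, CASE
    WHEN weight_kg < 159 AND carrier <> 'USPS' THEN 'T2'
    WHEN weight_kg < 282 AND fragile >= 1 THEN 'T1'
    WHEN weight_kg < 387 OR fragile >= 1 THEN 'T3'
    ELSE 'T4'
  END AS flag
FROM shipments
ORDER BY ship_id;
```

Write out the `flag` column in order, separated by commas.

T3, T3, T4, T4, T3, T2, T1, T4, T3, T3, T3, T4, T3

ship_id=40: weight_kg < 387 OR fragile >= 1 → T3
ship_id=41: weight_kg < 387 OR fragile >= 1 → T3
ship_id=42: ELSE → T4
ship_id=43: ELSE → T4
ship_id=44: weight_kg < 387 OR fragile >= 1 → T3
ship_id=45: weight_kg < 159 AND carrier <> 'USPS' → T2
ship_id=46: weight_kg < 282 AND fragile >= 1 → T1
ship_id=47: ELSE → T4
ship_id=48: weight_kg < 387 OR fragile >= 1 → T3
ship_id=49: weight_kg < 387 OR fragile >= 1 → T3
ship_id=50: weight_kg < 387 OR fragile >= 1 → T3
ship_id=51: ELSE → T4
ship_id=52: weight_kg < 387 OR fragile >= 1 → T3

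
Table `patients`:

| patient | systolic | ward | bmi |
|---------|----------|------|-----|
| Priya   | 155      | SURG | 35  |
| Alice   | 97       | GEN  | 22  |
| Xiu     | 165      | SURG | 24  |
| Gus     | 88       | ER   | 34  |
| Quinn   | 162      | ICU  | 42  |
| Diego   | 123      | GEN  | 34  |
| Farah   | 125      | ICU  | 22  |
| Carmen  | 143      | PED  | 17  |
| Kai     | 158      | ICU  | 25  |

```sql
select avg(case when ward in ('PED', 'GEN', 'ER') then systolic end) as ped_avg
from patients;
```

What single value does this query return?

112.75

patient=Priya: ✗
patient=Alice: ✓ → 97
patient=Xiu: ✗
patient=Gus: ✓ → 88
patient=Quinn: ✗
patient=Diego: ✓ → 123
patient=Farah: ✗
patient=Carmen: ✓ → 143
patient=Kai: ✗
ped_avg = (97 + 88 + 123 + 143) / 4 = 112.75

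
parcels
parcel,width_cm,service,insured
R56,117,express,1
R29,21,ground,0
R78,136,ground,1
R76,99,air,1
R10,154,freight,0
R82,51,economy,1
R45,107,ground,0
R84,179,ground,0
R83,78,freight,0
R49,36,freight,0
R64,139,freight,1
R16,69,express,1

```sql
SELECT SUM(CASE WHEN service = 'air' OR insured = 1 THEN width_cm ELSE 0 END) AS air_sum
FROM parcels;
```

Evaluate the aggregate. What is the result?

parcel=R56: ✓ → 117
parcel=R29: ✗
parcel=R78: ✓ → 136
parcel=R76: ✓ → 99
parcel=R10: ✗
parcel=R82: ✓ → 51
parcel=R45: ✗
parcel=R84: ✗
parcel=R83: ✗
parcel=R49: ✗
parcel=R64: ✓ → 139
parcel=R16: ✓ → 69
air_sum = 117 + 136 + 99 + 51 + 139 + 69 = 611

611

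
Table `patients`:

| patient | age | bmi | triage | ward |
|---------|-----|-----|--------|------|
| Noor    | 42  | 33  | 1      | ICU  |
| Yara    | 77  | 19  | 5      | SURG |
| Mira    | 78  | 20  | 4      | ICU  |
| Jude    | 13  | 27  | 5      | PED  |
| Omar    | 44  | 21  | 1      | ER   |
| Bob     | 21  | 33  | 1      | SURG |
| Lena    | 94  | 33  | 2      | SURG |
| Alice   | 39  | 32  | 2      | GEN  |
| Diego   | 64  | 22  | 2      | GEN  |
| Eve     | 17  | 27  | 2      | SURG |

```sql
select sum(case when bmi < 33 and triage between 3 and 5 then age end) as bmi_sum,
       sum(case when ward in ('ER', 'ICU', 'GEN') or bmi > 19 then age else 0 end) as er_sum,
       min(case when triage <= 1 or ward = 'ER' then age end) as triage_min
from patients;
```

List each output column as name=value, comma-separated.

[bmi_sum: bmi < 33 and triage between 3 and 5]
patient=Noor: ✗
patient=Yara: ✓ → 77
patient=Mira: ✓ → 78
patient=Jude: ✓ → 13
patient=Omar: ✗
patient=Bob: ✗
patient=Lena: ✗
patient=Alice: ✗
patient=Diego: ✗
patient=Eve: ✗
bmi_sum = 77 + 78 + 13 = 168
—
[er_sum: ward in ('ER', 'ICU', 'GEN') or bmi > 19]
patient=Noor: ✓ → 42
patient=Yara: ✗
patient=Mira: ✓ → 78
patient=Jude: ✓ → 13
patient=Omar: ✓ → 44
patient=Bob: ✓ → 21
patient=Lena: ✓ → 94
patient=Alice: ✓ → 39
patient=Diego: ✓ → 64
patient=Eve: ✓ → 17
er_sum = 42 + 78 + 13 + 44 + 21 + 94 + 39 + 64 + 17 = 412
—
[triage_min: triage <= 1 or ward = 'ER']
patient=Noor: ✓ → 42
patient=Yara: ✗
patient=Mira: ✗
patient=Jude: ✗
patient=Omar: ✓ → 44
patient=Bob: ✓ → 21
patient=Lena: ✗
patient=Alice: ✗
patient=Diego: ✗
patient=Eve: ✗
triage_min = MIN(42, 44, 21) = 21

bmi_sum=168, er_sum=412, triage_min=21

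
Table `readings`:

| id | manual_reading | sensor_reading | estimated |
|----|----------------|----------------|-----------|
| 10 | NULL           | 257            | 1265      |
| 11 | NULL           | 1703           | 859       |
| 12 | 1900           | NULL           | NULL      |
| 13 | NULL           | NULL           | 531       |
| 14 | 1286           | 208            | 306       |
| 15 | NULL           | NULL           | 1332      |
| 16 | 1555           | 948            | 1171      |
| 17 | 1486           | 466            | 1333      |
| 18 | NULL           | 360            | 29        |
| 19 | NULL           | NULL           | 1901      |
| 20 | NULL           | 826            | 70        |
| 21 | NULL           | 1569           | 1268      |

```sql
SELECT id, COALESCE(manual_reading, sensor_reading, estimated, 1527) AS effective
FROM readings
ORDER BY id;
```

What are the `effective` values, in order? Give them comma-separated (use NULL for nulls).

id=10: manual_reading=NULL, sensor_reading=257 → 257
id=11: manual_reading=NULL, sensor_reading=1703 → 1703
id=12: manual_reading=1900 → 1900
id=13: manual_reading=NULL, sensor_reading=NULL, estimated=531 → 531
id=14: manual_reading=1286 → 1286
id=15: manual_reading=NULL, sensor_reading=NULL, estimated=1332 → 1332
id=16: manual_reading=1555 → 1555
id=17: manual_reading=1486 → 1486
id=18: manual_reading=NULL, sensor_reading=360 → 360
id=19: manual_reading=NULL, sensor_reading=NULL, estimated=1901 → 1901
id=20: manual_reading=NULL, sensor_reading=826 → 826
id=21: manual_reading=NULL, sensor_reading=1569 → 1569

257, 1703, 1900, 531, 1286, 1332, 1555, 1486, 360, 1901, 826, 1569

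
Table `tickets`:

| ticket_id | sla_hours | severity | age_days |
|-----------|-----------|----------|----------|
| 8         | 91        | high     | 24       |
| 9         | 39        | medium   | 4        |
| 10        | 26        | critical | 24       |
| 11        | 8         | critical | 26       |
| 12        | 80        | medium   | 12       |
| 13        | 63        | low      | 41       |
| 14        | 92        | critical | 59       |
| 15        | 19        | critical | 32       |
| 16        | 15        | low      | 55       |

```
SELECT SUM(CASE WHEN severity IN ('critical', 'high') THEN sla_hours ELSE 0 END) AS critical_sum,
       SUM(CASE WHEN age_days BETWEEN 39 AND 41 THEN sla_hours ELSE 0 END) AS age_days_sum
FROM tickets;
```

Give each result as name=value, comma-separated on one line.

[critical_sum: severity IN ('critical', 'high')]
ticket_id=8: ✓ → 91
ticket_id=9: ✗
ticket_id=10: ✓ → 26
ticket_id=11: ✓ → 8
ticket_id=12: ✗
ticket_id=13: ✗
ticket_id=14: ✓ → 92
ticket_id=15: ✓ → 19
ticket_id=16: ✗
critical_sum = 91 + 26 + 8 + 92 + 19 = 236
—
[age_days_sum: age_days BETWEEN 39 AND 41]
ticket_id=8: ✗
ticket_id=9: ✗
ticket_id=10: ✗
ticket_id=11: ✗
ticket_id=12: ✗
ticket_id=13: ✓ → 63
ticket_id=14: ✗
ticket_id=15: ✗
ticket_id=16: ✗
age_days_sum = 63

critical_sum=236, age_days_sum=63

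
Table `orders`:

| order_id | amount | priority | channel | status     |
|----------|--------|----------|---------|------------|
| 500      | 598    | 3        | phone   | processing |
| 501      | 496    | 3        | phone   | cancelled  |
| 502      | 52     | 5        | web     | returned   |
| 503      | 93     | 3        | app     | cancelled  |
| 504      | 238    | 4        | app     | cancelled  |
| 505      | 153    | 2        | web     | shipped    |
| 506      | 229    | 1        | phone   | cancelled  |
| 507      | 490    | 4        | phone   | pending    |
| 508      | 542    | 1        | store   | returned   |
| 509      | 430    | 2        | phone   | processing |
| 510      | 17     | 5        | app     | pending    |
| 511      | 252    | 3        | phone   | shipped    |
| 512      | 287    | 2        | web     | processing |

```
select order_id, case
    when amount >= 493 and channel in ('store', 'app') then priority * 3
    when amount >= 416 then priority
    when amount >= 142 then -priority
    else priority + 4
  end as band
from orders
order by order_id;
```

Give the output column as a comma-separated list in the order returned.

order_id=500: amount >= 416 → 3
order_id=501: amount >= 416 → 3
order_id=502: ELSE → 9
order_id=503: ELSE → 7
order_id=504: amount >= 142 → -4
order_id=505: amount >= 142 → -2
order_id=506: amount >= 142 → -1
order_id=507: amount >= 416 → 4
order_id=508: amount >= 493 and channel in ('store', 'app') → 3
order_id=509: amount >= 416 → 2
order_id=510: ELSE → 9
order_id=511: amount >= 142 → -3
order_id=512: amount >= 142 → -2

3, 3, 9, 7, -4, -2, -1, 4, 3, 2, 9, -3, -2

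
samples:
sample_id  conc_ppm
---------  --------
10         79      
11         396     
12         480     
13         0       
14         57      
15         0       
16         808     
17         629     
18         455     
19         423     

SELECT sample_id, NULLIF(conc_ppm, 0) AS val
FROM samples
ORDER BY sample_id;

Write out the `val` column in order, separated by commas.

79, 396, 480, NULL, 57, NULL, 808, 629, 455, 423

sample_id=10: conc_ppm=79 vs 0: differ → 79
sample_id=11: conc_ppm=396 vs 0: differ → 396
sample_id=12: conc_ppm=480 vs 0: differ → 480
sample_id=13: conc_ppm=0 vs 0: equal → NULL
sample_id=14: conc_ppm=57 vs 0: differ → 57
sample_id=15: conc_ppm=0 vs 0: equal → NULL
sample_id=16: conc_ppm=808 vs 0: differ → 808
sample_id=17: conc_ppm=629 vs 0: differ → 629
sample_id=18: conc_ppm=455 vs 0: differ → 455
sample_id=19: conc_ppm=423 vs 0: differ → 423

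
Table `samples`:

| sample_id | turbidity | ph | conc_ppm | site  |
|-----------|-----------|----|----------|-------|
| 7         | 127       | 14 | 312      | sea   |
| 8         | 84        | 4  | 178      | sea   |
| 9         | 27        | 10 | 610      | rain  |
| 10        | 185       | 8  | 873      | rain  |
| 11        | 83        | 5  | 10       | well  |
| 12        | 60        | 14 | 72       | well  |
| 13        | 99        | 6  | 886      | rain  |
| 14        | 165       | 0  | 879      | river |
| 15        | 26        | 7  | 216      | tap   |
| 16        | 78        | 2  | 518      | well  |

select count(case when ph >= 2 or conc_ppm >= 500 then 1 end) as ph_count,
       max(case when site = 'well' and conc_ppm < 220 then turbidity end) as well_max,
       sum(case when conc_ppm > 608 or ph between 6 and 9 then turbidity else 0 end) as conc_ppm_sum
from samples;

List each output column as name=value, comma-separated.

[ph_count: ph >= 2 or conc_ppm >= 500]
sample_id=7: ✓ → 1
sample_id=8: ✓ → 1
sample_id=9: ✓ → 1
sample_id=10: ✓ → 1
sample_id=11: ✓ → 1
sample_id=12: ✓ → 1
sample_id=13: ✓ → 1
sample_id=14: ✓ → 1
sample_id=15: ✓ → 1
sample_id=16: ✓ → 1
ph_count = COUNT(1, 1, 1, 1, 1, 1, 1, 1, 1, 1) = 10
—
[well_max: site = 'well' and conc_ppm < 220]
sample_id=7: ✗
sample_id=8: ✗
sample_id=9: ✗
sample_id=10: ✗
sample_id=11: ✓ → 83
sample_id=12: ✓ → 60
sample_id=13: ✗
sample_id=14: ✗
sample_id=15: ✗
sample_id=16: ✗
well_max = MAX(83, 60) = 83
—
[conc_ppm_sum: conc_ppm > 608 or ph between 6 and 9]
sample_id=7: ✗
sample_id=8: ✗
sample_id=9: ✓ → 27
sample_id=10: ✓ → 185
sample_id=11: ✗
sample_id=12: ✗
sample_id=13: ✓ → 99
sample_id=14: ✓ → 165
sample_id=15: ✓ → 26
sample_id=16: ✗
conc_ppm_sum = 27 + 185 + 99 + 165 + 26 = 502

ph_count=10, well_max=83, conc_ppm_sum=502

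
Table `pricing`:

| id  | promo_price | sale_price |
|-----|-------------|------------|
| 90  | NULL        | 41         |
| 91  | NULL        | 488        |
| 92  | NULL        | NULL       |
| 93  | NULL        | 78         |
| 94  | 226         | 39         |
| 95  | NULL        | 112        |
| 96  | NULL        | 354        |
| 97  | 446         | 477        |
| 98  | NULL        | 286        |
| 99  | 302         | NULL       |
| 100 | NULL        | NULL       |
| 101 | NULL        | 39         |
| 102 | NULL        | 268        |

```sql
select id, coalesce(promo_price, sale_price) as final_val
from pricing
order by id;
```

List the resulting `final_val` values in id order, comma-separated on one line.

id=90: promo_price=NULL, sale_price=41 → 41
id=91: promo_price=NULL, sale_price=488 → 488
id=92: promo_price=NULL, sale_price=NULL (all NULL) → NULL
id=93: promo_price=NULL, sale_price=78 → 78
id=94: promo_price=226 → 226
id=95: promo_price=NULL, sale_price=112 → 112
id=96: promo_price=NULL, sale_price=354 → 354
id=97: promo_price=446 → 446
id=98: promo_price=NULL, sale_price=286 → 286
id=99: promo_price=302 → 302
id=100: promo_price=NULL, sale_price=NULL (all NULL) → NULL
id=101: promo_price=NULL, sale_price=39 → 39
id=102: promo_price=NULL, sale_price=268 → 268

41, 488, NULL, 78, 226, 112, 354, 446, 286, 302, NULL, 39, 268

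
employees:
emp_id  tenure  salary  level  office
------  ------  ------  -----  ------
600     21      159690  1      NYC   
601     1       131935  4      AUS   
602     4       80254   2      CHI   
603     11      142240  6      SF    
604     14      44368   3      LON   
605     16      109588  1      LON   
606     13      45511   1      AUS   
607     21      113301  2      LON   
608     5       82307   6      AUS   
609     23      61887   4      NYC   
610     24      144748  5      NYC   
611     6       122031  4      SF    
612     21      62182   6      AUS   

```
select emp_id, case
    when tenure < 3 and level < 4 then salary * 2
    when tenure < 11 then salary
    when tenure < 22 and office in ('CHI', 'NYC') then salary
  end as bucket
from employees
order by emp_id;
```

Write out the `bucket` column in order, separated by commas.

emp_id=600: tenure < 22 and office in ('CHI', 'NYC') → 159690
emp_id=601: tenure < 11 → 131935
emp_id=602: tenure < 11 → 80254
emp_id=603: (no match → NULL) → NULL
emp_id=604: (no match → NULL) → NULL
emp_id=605: (no match → NULL) → NULL
emp_id=606: (no match → NULL) → NULL
emp_id=607: (no match → NULL) → NULL
emp_id=608: tenure < 11 → 82307
emp_id=609: (no match → NULL) → NULL
emp_id=610: (no match → NULL) → NULL
emp_id=611: tenure < 11 → 122031
emp_id=612: (no match → NULL) → NULL

159690, 131935, 80254, NULL, NULL, NULL, NULL, NULL, 82307, NULL, NULL, 122031, NULL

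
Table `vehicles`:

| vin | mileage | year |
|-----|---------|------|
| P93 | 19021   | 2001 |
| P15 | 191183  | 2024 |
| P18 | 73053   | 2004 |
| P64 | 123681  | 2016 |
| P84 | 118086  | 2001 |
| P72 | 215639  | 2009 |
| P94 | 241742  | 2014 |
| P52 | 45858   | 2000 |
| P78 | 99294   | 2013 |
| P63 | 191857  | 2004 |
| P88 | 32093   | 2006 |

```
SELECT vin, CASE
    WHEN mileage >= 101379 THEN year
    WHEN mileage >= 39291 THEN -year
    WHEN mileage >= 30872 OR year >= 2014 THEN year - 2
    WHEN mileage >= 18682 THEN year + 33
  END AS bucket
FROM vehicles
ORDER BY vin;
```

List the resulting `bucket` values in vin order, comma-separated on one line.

vin=P15: mileage >= 101379 → 2024
vin=P18: mileage >= 39291 → -2004
vin=P52: mileage >= 39291 → -2000
vin=P63: mileage >= 101379 → 2004
vin=P64: mileage >= 101379 → 2016
vin=P72: mileage >= 101379 → 2009
vin=P78: mileage >= 39291 → -2013
vin=P84: mileage >= 101379 → 2001
vin=P88: mileage >= 30872 OR year >= 2014 → 2004
vin=P93: mileage >= 18682 → 2034
vin=P94: mileage >= 101379 → 2014

2024, -2004, -2000, 2004, 2016, 2009, -2013, 2001, 2004, 2034, 2014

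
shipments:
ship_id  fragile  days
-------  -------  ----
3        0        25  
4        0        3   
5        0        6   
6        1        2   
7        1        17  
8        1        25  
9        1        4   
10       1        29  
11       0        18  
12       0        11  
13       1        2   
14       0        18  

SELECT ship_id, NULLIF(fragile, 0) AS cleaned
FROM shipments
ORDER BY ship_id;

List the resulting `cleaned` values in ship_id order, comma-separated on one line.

NULL, NULL, NULL, 1, 1, 1, 1, 1, NULL, NULL, 1, NULL

ship_id=3: fragile=0 vs 0: equal → NULL
ship_id=4: fragile=0 vs 0: equal → NULL
ship_id=5: fragile=0 vs 0: equal → NULL
ship_id=6: fragile=1 vs 0: differ → 1
ship_id=7: fragile=1 vs 0: differ → 1
ship_id=8: fragile=1 vs 0: differ → 1
ship_id=9: fragile=1 vs 0: differ → 1
ship_id=10: fragile=1 vs 0: differ → 1
ship_id=11: fragile=0 vs 0: equal → NULL
ship_id=12: fragile=0 vs 0: equal → NULL
ship_id=13: fragile=1 vs 0: differ → 1
ship_id=14: fragile=0 vs 0: equal → NULL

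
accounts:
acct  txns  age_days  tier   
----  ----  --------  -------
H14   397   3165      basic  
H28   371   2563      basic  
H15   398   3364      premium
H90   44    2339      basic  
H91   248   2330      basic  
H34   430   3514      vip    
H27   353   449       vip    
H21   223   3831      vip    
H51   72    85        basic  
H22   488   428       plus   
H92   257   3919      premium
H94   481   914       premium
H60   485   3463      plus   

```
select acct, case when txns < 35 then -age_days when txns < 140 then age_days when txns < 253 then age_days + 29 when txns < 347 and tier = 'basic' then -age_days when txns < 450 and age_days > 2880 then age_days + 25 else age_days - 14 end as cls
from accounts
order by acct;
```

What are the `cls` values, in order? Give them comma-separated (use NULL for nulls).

acct=H14: txns < 450 and age_days > 2880 → 3190
acct=H15: txns < 450 and age_days > 2880 → 3389
acct=H21: txns < 253 → 3860
acct=H22: ELSE → 414
acct=H27: ELSE → 435
acct=H28: ELSE → 2549
acct=H34: txns < 450 and age_days > 2880 → 3539
acct=H51: txns < 140 → 85
acct=H60: ELSE → 3449
acct=H90: txns < 140 → 2339
acct=H91: txns < 253 → 2359
acct=H92: txns < 450 and age_days > 2880 → 3944
acct=H94: ELSE → 900

3190, 3389, 3860, 414, 435, 2549, 3539, 85, 3449, 2339, 2359, 3944, 900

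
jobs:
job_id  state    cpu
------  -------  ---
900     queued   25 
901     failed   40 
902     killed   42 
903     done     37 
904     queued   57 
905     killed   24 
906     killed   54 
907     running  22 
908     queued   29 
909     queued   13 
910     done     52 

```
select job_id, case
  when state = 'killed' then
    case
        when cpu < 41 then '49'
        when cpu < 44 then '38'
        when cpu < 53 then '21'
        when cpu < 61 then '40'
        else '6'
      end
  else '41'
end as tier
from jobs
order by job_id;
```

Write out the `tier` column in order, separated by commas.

job_id=900: state='queued' → outer ELSE → 41
job_id=901: state='failed' → outer ELSE → 41
job_id=902: state='killed' → inner[cpu < 44] → 38
job_id=903: state='done' → outer ELSE → 41
job_id=904: state='queued' → outer ELSE → 41
job_id=905: state='killed' → inner[cpu < 41] → 49
job_id=906: state='killed' → inner[cpu < 61] → 40
job_id=907: state='running' → outer ELSE → 41
job_id=908: state='queued' → outer ELSE → 41
job_id=909: state='queued' → outer ELSE → 41
job_id=910: state='done' → outer ELSE → 41

41, 41, 38, 41, 41, 49, 40, 41, 41, 41, 41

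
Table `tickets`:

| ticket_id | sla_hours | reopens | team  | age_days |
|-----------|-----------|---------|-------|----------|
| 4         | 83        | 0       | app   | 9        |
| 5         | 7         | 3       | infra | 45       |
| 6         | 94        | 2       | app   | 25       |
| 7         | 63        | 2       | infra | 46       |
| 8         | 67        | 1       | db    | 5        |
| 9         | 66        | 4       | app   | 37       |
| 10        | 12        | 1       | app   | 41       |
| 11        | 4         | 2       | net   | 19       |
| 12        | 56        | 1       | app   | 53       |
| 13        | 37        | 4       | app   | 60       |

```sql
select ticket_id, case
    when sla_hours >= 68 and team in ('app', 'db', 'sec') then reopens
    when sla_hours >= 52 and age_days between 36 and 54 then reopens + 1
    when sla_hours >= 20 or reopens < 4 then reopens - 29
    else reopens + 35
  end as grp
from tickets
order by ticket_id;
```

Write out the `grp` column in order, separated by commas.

ticket_id=4: sla_hours >= 68 and team in ('app', 'db', 'sec') → 0
ticket_id=5: sla_hours >= 20 or reopens < 4 → -26
ticket_id=6: sla_hours >= 68 and team in ('app', 'db', 'sec') → 2
ticket_id=7: sla_hours >= 52 and age_days between 36 and 54 → 3
ticket_id=8: sla_hours >= 20 or reopens < 4 → -28
ticket_id=9: sla_hours >= 52 and age_days between 36 and 54 → 5
ticket_id=10: sla_hours >= 20 or reopens < 4 → -28
ticket_id=11: sla_hours >= 20 or reopens < 4 → -27
ticket_id=12: sla_hours >= 52 and age_days between 36 and 54 → 2
ticket_id=13: sla_hours >= 20 or reopens < 4 → -25

0, -26, 2, 3, -28, 5, -28, -27, 2, -25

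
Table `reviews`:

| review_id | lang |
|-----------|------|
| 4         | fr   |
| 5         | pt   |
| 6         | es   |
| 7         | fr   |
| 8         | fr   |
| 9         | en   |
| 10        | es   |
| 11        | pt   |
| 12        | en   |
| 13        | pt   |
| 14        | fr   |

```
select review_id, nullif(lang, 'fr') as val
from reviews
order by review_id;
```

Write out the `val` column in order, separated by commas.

review_id=4: lang=fr vs fr: equal → NULL
review_id=5: lang=pt vs fr: differ → pt
review_id=6: lang=es vs fr: differ → es
review_id=7: lang=fr vs fr: equal → NULL
review_id=8: lang=fr vs fr: equal → NULL
review_id=9: lang=en vs fr: differ → en
review_id=10: lang=es vs fr: differ → es
review_id=11: lang=pt vs fr: differ → pt
review_id=12: lang=en vs fr: differ → en
review_id=13: lang=pt vs fr: differ → pt
review_id=14: lang=fr vs fr: equal → NULL

NULL, pt, es, NULL, NULL, en, es, pt, en, pt, NULL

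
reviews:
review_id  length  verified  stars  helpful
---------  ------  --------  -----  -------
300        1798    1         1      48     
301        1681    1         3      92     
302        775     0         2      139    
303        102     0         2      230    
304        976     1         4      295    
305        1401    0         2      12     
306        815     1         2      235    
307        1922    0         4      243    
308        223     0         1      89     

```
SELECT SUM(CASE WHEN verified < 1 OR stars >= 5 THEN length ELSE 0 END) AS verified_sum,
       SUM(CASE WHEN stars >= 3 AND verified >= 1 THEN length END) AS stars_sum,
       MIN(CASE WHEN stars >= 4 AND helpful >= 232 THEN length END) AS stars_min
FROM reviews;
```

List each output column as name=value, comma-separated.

[verified_sum: verified < 1 OR stars >= 5]
review_id=300: ✗
review_id=301: ✗
review_id=302: ✓ → 775
review_id=303: ✓ → 102
review_id=304: ✗
review_id=305: ✓ → 1401
review_id=306: ✗
review_id=307: ✓ → 1922
review_id=308: ✓ → 223
verified_sum = 775 + 102 + 1401 + 1922 + 223 = 4423
—
[stars_sum: stars >= 3 AND verified >= 1]
review_id=300: ✗
review_id=301: ✓ → 1681
review_id=302: ✗
review_id=303: ✗
review_id=304: ✓ → 976
review_id=305: ✗
review_id=306: ✗
review_id=307: ✗
review_id=308: ✗
stars_sum = 1681 + 976 = 2657
—
[stars_min: stars >= 4 AND helpful >= 232]
review_id=300: ✗
review_id=301: ✗
review_id=302: ✗
review_id=303: ✗
review_id=304: ✓ → 976
review_id=305: ✗
review_id=306: ✗
review_id=307: ✓ → 1922
review_id=308: ✗
stars_min = MIN(976, 1922) = 976

verified_sum=4423, stars_sum=2657, stars_min=976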